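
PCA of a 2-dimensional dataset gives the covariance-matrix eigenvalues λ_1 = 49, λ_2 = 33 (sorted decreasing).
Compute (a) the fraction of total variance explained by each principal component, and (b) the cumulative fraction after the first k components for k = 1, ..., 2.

Step 1 — total variance = trace(Sigma) = Σ λ_i = 49 + 33 = 82.

Step 2 — fraction explained by component i = λ_i / Σ λ:
  PC1: 49/82 = 0.5976
  PC2: 33/82 = 0.4024

Step 3 — cumulative fraction after k components = (λ_1 + ... + λ_k) / Σ λ:
  k = 1: 49/82 = 0.5976
  k = 2: (49 + 33)/82 = 82/82 = 1

Summary (fraction, with percent):

explained: PC1 0.5976 (59.76%), PC2 0.4024 (40.24%);  cumulative: 0.5976, 1


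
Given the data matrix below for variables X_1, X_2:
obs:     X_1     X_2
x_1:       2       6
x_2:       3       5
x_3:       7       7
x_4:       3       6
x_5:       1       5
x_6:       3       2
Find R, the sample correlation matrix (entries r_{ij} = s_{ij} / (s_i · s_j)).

Step 1 — column means:
  mean(X_1) = (2 + 3 + 7 + 3 + 1 + 3) / 6 = 19/6 = 3.1667
  mean(X_2) = (6 + 5 + 7 + 6 + 5 + 2) / 6 = 31/6 = 5.1667

Step 2 — sample variances and covariances s[i,j] = (1/(n-1)) · Σ_k (x_{k,i} - mean_i) · (x_{k,j} - mean_j), with n-1 = 5:
  s[X_1,X_1] = ((-1.1667)·(-1.1667) + (-0.1667)·(-0.1667) + (3.8333)·(3.8333) + (-0.1667)·(-0.1667) + (-2.1667)·(-2.1667) + (-0.1667)·(-0.1667)) / 5 = 20.8333/5 = 4.1667
  s[X_1,X_2] = ((-1.1667)·(0.8333) + (-0.1667)·(-0.1667) + (3.8333)·(1.8333) + (-0.1667)·(0.8333) + (-2.1667)·(-0.1667) + (-0.1667)·(-3.1667)) / 5 = 6.8333/5 = 1.3667
  s[X_2,X_2] = ((0.8333)·(0.8333) + (-0.1667)·(-0.1667) + (1.8333)·(1.8333) + (0.8333)·(0.8333) + (-0.1667)·(-0.1667) + (-3.1667)·(-3.1667)) / 5 = 14.8333/5 = 2.9667
  Sample standard deviations s_i = √(s[i,i]):
  s(X_1) = √(4.1667) = 2.0412
  s(X_2) = √(2.9667) = 1.7224

Step 3 — r_{ij} = s_{ij} / (s_i · s_j):
  r[X_1,X_1] = 1 (diagonal).
  r[X_1,X_2] = 1.3667 / (2.0412 · 1.7224) = 1.3667 / 3.5158 = 0.3887
  r[X_2,X_2] = 1 (diagonal).

R is symmetric with unit diagonal. Assembling:

R = [[1, 0.3887],
 [0.3887, 1]]


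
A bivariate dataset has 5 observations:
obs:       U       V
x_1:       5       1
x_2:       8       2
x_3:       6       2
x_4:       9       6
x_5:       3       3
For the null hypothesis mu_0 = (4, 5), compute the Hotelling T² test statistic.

Step 1 — sample mean vector:
  mean(U) = (5 + 8 + 6 + 9 + 3) / 5 = 31/5 = 6.2
  mean(V) = (1 + 2 + 2 + 6 + 3) / 5 = 14/5 = 2.8
  x̄ = (6.2, 2.8),  deviation x̄ - mu_0 = (6.2, 2.8) - (4, 5) = (2.2, -2.2).

Step 2 — sample covariance matrix, S[i,j] = (1/(n-1)) · Σ_k (x_{k,i} - mean_i) · (x_{k,j} - mean_j), divisor n-1 = 4:
  S[U,U] = ((-1.2)·(-1.2) + (1.8)·(1.8) + (-0.2)·(-0.2) + (2.8)·(2.8) + (-3.2)·(-3.2)) / 4 = 22.8/4 = 5.7
  S[U,V] = ((-1.2)·(-1.8) + (1.8)·(-0.8) + (-0.2)·(-0.8) + (2.8)·(3.2) + (-3.2)·(0.2)) / 4 = 9.2/4 = 2.3
  S[V,V] = ((-1.8)·(-1.8) + (-0.8)·(-0.8) + (-0.8)·(-0.8) + (3.2)·(3.2) + (0.2)·(0.2)) / 4 = 14.8/4 = 3.7
  S = [[5.7, 2.3],
 [2.3, 3.7]].

Step 3 — invert S. det(S) = 5.7·3.7 - (2.3)² = 15.8.
  S^{-1} = (1/det) · [[d, -b], [-b, a]] = [[0.2342, -0.1456],
 [-0.1456, 0.3608]].

Step 4 — quadratic form (x̄ - mu_0)^T · S^{-1} · (x̄ - mu_0):
  S^{-1} · (x̄ - mu_0) = (0.8354, -1.1139),
  (x̄ - mu_0)^T · [...] = (2.2)·(0.8354) + (-2.2)·(-1.1139) = 4.2886.

Step 5 — scale by n: T² = 5 · 4.2886 = 21.443.

T² ≈ 21.443


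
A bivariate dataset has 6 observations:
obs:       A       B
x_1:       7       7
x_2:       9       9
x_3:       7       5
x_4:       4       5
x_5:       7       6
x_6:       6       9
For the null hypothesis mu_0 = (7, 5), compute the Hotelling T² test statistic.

Step 1 — sample mean vector:
  mean(A) = (7 + 9 + 7 + 4 + 7 + 6) / 6 = 40/6 = 6.6667
  mean(B) = (7 + 9 + 5 + 5 + 6 + 9) / 6 = 41/6 = 6.8333
  x̄ = (6.6667, 6.8333),  deviation x̄ - mu_0 = (6.6667, 6.8333) - (7, 5) = (-0.3333, 1.8333).

Step 2 — sample covariance matrix, S[i,j] = (1/(n-1)) · Σ_k (x_{k,i} - mean_i) · (x_{k,j} - mean_j), divisor n-1 = 5:
  S[A,A] = ((0.3333)·(0.3333) + (2.3333)·(2.3333) + (0.3333)·(0.3333) + (-2.6667)·(-2.6667) + (0.3333)·(0.3333) + (-0.6667)·(-0.6667)) / 5 = 13.3333/5 = 2.6667
  S[A,B] = ((0.3333)·(0.1667) + (2.3333)·(2.1667) + (0.3333)·(-1.8333) + (-2.6667)·(-1.8333) + (0.3333)·(-0.8333) + (-0.6667)·(2.1667)) / 5 = 7.6667/5 = 1.5333
  S[B,B] = ((0.1667)·(0.1667) + (2.1667)·(2.1667) + (-1.8333)·(-1.8333) + (-1.8333)·(-1.8333) + (-0.8333)·(-0.8333) + (2.1667)·(2.1667)) / 5 = 16.8333/5 = 3.3667
  S = [[2.6667, 1.5333],
 [1.5333, 3.3667]].

Step 3 — invert S. det(S) = 2.6667·3.3667 - (1.5333)² = 6.6267.
  S^{-1} = (1/det) · [[d, -b], [-b, a]] = [[0.508, -0.2314],
 [-0.2314, 0.4024]].

Step 4 — quadratic form (x̄ - mu_0)^T · S^{-1} · (x̄ - mu_0):
  S^{-1} · (x̄ - mu_0) = (-0.5936, 0.8149),
  (x̄ - mu_0)^T · [...] = (-0.3333)·(-0.5936) + (1.8333)·(0.8149) = 1.6918.

Step 5 — scale by n: T² = 6 · 1.6918 = 10.1509.

T² ≈ 10.1509


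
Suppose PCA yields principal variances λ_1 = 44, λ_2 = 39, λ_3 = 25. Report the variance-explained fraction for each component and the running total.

Step 1 — total variance = trace(Sigma) = Σ λ_i = 44 + 39 + 25 = 108.

Step 2 — fraction explained by component i = λ_i / Σ λ:
  PC1: 44/108 = 0.4074
  PC2: 39/108 = 0.3611
  PC3: 25/108 = 0.2315

Step 3 — cumulative fraction after k components = (λ_1 + ... + λ_k) / Σ λ:
  k = 1: 44/108 = 0.4074
  k = 2: (44 + 39)/108 = 83/108 = 0.7685
  k = 3: (44 + 39 + 25)/108 = 108/108 = 1

Summary (fraction, with percent):

explained: PC1 0.4074 (40.74%), PC2 0.3611 (36.11%), PC3 0.2315 (23.15%);  cumulative: 0.4074, 0.7685, 1


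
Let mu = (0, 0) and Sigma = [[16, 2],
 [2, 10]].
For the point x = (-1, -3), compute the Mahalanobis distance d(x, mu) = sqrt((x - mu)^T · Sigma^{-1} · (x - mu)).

Step 1 — centre the observation: (x - mu) = (-1, -3).

Step 2 — invert Sigma. det(Sigma) = 16·10 - (2)² = 156.
  Sigma^{-1} = (1/det) · [[d, -b], [-b, a]] = [[0.0641, -0.0128],
 [-0.0128, 0.1026]].

Step 3 — form the quadratic (x - mu)^T · Sigma^{-1} · (x - mu):
  Sigma^{-1} · (x - mu) = (-0.0256, -0.2949).
  (x - mu)^T · [Sigma^{-1} · (x - mu)] = (-1)·(-0.0256) + (-3)·(-0.2949) = 0.9103.

Step 4 — take square root: d = √(0.9103) ≈ 0.9541.

d(x, mu) = √(0.9103) ≈ 0.9541


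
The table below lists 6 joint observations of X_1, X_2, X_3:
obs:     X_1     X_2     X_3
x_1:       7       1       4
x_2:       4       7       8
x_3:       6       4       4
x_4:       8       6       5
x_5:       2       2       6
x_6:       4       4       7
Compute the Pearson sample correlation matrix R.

Step 1 — column means:
  mean(X_1) = (7 + 4 + 6 + 8 + 2 + 4) / 6 = 31/6 = 5.1667
  mean(X_2) = (1 + 7 + 4 + 6 + 2 + 4) / 6 = 24/6 = 4
  mean(X_3) = (4 + 8 + 4 + 5 + 6 + 7) / 6 = 34/6 = 5.6667

Step 2 — sample variances and covariances s[i,j] = (1/(n-1)) · Σ_k (x_{k,i} - mean_i) · (x_{k,j} - mean_j), with n-1 = 5:
  s[X_1,X_1] = ((1.8333)·(1.8333) + (-1.1667)·(-1.1667) + (0.8333)·(0.8333) + (2.8333)·(2.8333) + (-3.1667)·(-3.1667) + (-1.1667)·(-1.1667)) / 5 = 24.8333/5 = 4.9667
  s[X_1,X_2] = ((1.8333)·(-3) + (-1.1667)·(3) + (0.8333)·(0) + (2.8333)·(2) + (-3.1667)·(-2) + (-1.1667)·(0)) / 5 = 3/5 = 0.6
  s[X_1,X_3] = ((1.8333)·(-1.6667) + (-1.1667)·(2.3333) + (0.8333)·(-1.6667) + (2.8333)·(-0.6667) + (-3.1667)·(0.3333) + (-1.1667)·(1.3333)) / 5 = -11.6667/5 = -2.3333
  s[X_2,X_2] = ((-3)·(-3) + (3)·(3) + (0)·(0) + (2)·(2) + (-2)·(-2) + (0)·(0)) / 5 = 26/5 = 5.2
  s[X_2,X_3] = ((-3)·(-1.6667) + (3)·(2.3333) + (0)·(-1.6667) + (2)·(-0.6667) + (-2)·(0.3333) + (0)·(1.3333)) / 5 = 10/5 = 2
  s[X_3,X_3] = ((-1.6667)·(-1.6667) + (2.3333)·(2.3333) + (-1.6667)·(-1.6667) + (-0.6667)·(-0.6667) + (0.3333)·(0.3333) + (1.3333)·(1.3333)) / 5 = 13.3333/5 = 2.6667
  Sample standard deviations s_i = √(s[i,i]):
  s(X_1) = √(4.9667) = 2.2286
  s(X_2) = √(5.2) = 2.2804
  s(X_3) = √(2.6667) = 1.633

Step 3 — r_{ij} = s_{ij} / (s_i · s_j):
  r[X_1,X_1] = 1 (diagonal).
  r[X_1,X_2] = 0.6 / (2.2286 · 2.2804) = 0.6 / 5.082 = 0.1181
  r[X_1,X_3] = -2.3333 / (2.2286 · 1.633) = -2.3333 / 3.6393 = -0.6412
  r[X_2,X_2] = 1 (diagonal).
  r[X_2,X_3] = 2 / (2.2804 · 1.633) = 2 / 3.7238 = 0.5371
  r[X_3,X_3] = 1 (diagonal).

R is symmetric with unit diagonal. Assembling:

R = [[1, 0.1181, -0.6412],
 [0.1181, 1, 0.5371],
 [-0.6412, 0.5371, 1]]


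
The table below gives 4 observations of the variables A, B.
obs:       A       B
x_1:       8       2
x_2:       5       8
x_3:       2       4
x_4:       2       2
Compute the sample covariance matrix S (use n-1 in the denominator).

Step 1 — column means:
  mean(A) = (8 + 5 + 2 + 2) / 4 = 17/4 = 4.25
  mean(B) = (2 + 8 + 4 + 2) / 4 = 16/4 = 4

Step 2 — sample covariance S[i,j] = (1/(n-1)) · Σ_k (x_{k,i} - mean_i) · (x_{k,j} - mean_j), with n-1 = 3.
  S[A,A] = ((3.75)·(3.75) + (0.75)·(0.75) + (-2.25)·(-2.25) + (-2.25)·(-2.25)) / 3 = 24.75/3 = 8.25
  S[A,B] = ((3.75)·(-2) + (0.75)·(4) + (-2.25)·(0) + (-2.25)·(-2)) / 3 = 0/3 = 0
  S[B,B] = ((-2)·(-2) + (4)·(4) + (0)·(0) + (-2)·(-2)) / 3 = 24/3 = 8

S is symmetric (S[j,i] = S[i,j]). Assembling:

S = [[8.25, 0],
 [0, 8]]


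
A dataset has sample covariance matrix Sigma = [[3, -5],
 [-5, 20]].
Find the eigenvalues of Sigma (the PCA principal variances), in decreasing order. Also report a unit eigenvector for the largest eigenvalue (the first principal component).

Step 1 — characteristic polynomial of 2×2 Sigma:
  det(Sigma - λI) = λ² - trace · λ + det = 0.
  trace = 3 + 20 = 23, det = 3·20 - (-5)² = 35.
Step 2 — discriminant:
  Δ = trace² - 4·det = 529 - 140 = 389.
Step 3 — eigenvalues:
  λ = (trace ± √Δ)/2 = (23 ± 19.7231)/2,
  λ_1 = 21.3615,  λ_2 = 1.6385.

Step 4 — unit eigenvector for λ_1: solve (Sigma - λ_1 I)v = 0. First row:
  (3 - 21.3615)·v_x + (-5)·v_y = 0, i.e. (-18.3615)·v_x + (-5)·v_y = 0,
  so v ∝ (b, λ_1 - a) = (-5, 18.3615); multiply by -1 so the first entry is positive: u = (5, -18.3615).
  ||u|| = √((5)² + (-18.3615)²) = √(362.1462) ≈ 19.0301,
  v_1 = u/||u|| ≈ (0.2627, -0.9649) (||v_1|| = 1).

λ_1 = 21.3615,  λ_2 = 1.6385;  v_1 ≈ (0.2627, -0.9649)


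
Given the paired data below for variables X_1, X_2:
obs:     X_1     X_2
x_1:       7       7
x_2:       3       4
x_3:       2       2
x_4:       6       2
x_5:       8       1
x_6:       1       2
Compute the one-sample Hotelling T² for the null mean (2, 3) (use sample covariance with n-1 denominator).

Step 1 — sample mean vector:
  mean(X_1) = (7 + 3 + 2 + 6 + 8 + 1) / 6 = 27/6 = 4.5
  mean(X_2) = (7 + 4 + 2 + 2 + 1 + 2) / 6 = 18/6 = 3
  x̄ = (4.5, 3),  deviation x̄ - mu_0 = (4.5, 3) - (2, 3) = (2.5, 0).

Step 2 — sample covariance matrix, S[i,j] = (1/(n-1)) · Σ_k (x_{k,i} - mean_i) · (x_{k,j} - mean_j), divisor n-1 = 5:
  S[X_1,X_1] = ((2.5)·(2.5) + (-1.5)·(-1.5) + (-2.5)·(-2.5) + (1.5)·(1.5) + (3.5)·(3.5) + (-3.5)·(-3.5)) / 5 = 41.5/5 = 8.3
  S[X_1,X_2] = ((2.5)·(4) + (-1.5)·(1) + (-2.5)·(-1) + (1.5)·(-1) + (3.5)·(-2) + (-3.5)·(-1)) / 5 = 6/5 = 1.2
  S[X_2,X_2] = ((4)·(4) + (1)·(1) + (-1)·(-1) + (-1)·(-1) + (-2)·(-2) + (-1)·(-1)) / 5 = 24/5 = 4.8
  S = [[8.3, 1.2],
 [1.2, 4.8]].

Step 3 — invert S. det(S) = 8.3·4.8 - (1.2)² = 38.4.
  S^{-1} = (1/det) · [[d, -b], [-b, a]] = [[0.125, -0.0312],
 [-0.0312, 0.2161]].

Step 4 — quadratic form (x̄ - mu_0)^T · S^{-1} · (x̄ - mu_0):
  S^{-1} · (x̄ - mu_0) = (0.3125, -0.0781),
  (x̄ - mu_0)^T · [...] = (2.5)·(0.3125) + (0)·(-0.0781) = 0.7812.

Step 5 — scale by n: T² = 6 · 0.7812 = 4.6875.

T² ≈ 4.6875


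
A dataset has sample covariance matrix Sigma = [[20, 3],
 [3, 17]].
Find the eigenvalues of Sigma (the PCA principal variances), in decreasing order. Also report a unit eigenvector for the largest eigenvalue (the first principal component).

Step 1 — characteristic polynomial of 2×2 Sigma:
  det(Sigma - λI) = λ² - trace · λ + det = 0.
  trace = 20 + 17 = 37, det = 20·17 - (3)² = 331.
Step 2 — discriminant:
  Δ = trace² - 4·det = 1369 - 1324 = 45.
Step 3 — eigenvalues:
  λ = (trace ± √Δ)/2 = (37 ± 6.7082)/2,
  λ_1 = 21.8541,  λ_2 = 15.1459.

Step 4 — unit eigenvector for λ_1: solve (Sigma - λ_1 I)v = 0. First row:
  (20 - 21.8541)·v_x + (3)·v_y = 0, i.e. (-1.8541)·v_x + (3)·v_y = 0,
  so v ∝ (b, λ_1 - a) = (3, 1.8541) = u.
  ||u|| = √((3)² + (1.8541)²) = √(12.4377) ≈ 3.5267,
  v_1 = u/||u|| ≈ (0.8507, 0.5257) (||v_1|| = 1).

λ_1 = 21.8541,  λ_2 = 15.1459;  v_1 ≈ (0.8507, 0.5257)


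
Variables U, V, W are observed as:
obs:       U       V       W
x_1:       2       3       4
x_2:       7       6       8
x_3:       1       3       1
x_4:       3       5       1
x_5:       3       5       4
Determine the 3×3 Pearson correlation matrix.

Step 1 — column means:
  mean(U) = (2 + 7 + 1 + 3 + 3) / 5 = 16/5 = 3.2
  mean(V) = (3 + 6 + 3 + 5 + 5) / 5 = 22/5 = 4.4
  mean(W) = (4 + 8 + 1 + 1 + 4) / 5 = 18/5 = 3.6

Step 2 — sample variances and covariances s[i,j] = (1/(n-1)) · Σ_k (x_{k,i} - mean_i) · (x_{k,j} - mean_j), with n-1 = 4:
  s[U,U] = ((-1.2)·(-1.2) + (3.8)·(3.8) + (-2.2)·(-2.2) + (-0.2)·(-0.2) + (-0.2)·(-0.2)) / 4 = 20.8/4 = 5.2
  s[U,V] = ((-1.2)·(-1.4) + (3.8)·(1.6) + (-2.2)·(-1.4) + (-0.2)·(0.6) + (-0.2)·(0.6)) / 4 = 10.6/4 = 2.65
  s[U,W] = ((-1.2)·(0.4) + (3.8)·(4.4) + (-2.2)·(-2.6) + (-0.2)·(-2.6) + (-0.2)·(0.4)) / 4 = 22.4/4 = 5.6
  s[V,V] = ((-1.4)·(-1.4) + (1.6)·(1.6) + (-1.4)·(-1.4) + (0.6)·(0.6) + (0.6)·(0.6)) / 4 = 7.2/4 = 1.8
  s[V,W] = ((-1.4)·(0.4) + (1.6)·(4.4) + (-1.4)·(-2.6) + (0.6)·(-2.6) + (0.6)·(0.4)) / 4 = 8.8/4 = 2.2
  s[W,W] = ((0.4)·(0.4) + (4.4)·(4.4) + (-2.6)·(-2.6) + (-2.6)·(-2.6) + (0.4)·(0.4)) / 4 = 33.2/4 = 8.3
  Sample standard deviations s_i = √(s[i,i]):
  s(U) = √(5.2) = 2.2804
  s(V) = √(1.8) = 1.3416
  s(W) = √(8.3) = 2.881

Step 3 — r_{ij} = s_{ij} / (s_i · s_j):
  r[U,U] = 1 (diagonal).
  r[U,V] = 2.65 / (2.2804 · 1.3416) = 2.65 / 3.0594 = 0.8662
  r[U,W] = 5.6 / (2.2804 · 2.881) = 5.6 / 6.5696 = 0.8524
  r[V,V] = 1 (diagonal).
  r[V,W] = 2.2 / (1.3416 · 2.881) = 2.2 / 3.8652 = 0.5692
  r[W,W] = 1 (diagonal).

R is symmetric with unit diagonal. Assembling:

R = [[1, 0.8662, 0.8524],
 [0.8662, 1, 0.5692],
 [0.8524, 0.5692, 1]]


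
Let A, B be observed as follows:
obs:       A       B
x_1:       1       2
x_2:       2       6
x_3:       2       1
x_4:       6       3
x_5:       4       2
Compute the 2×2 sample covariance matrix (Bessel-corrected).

Step 1 — column means:
  mean(A) = (1 + 2 + 2 + 6 + 4) / 5 = 15/5 = 3
  mean(B) = (2 + 6 + 1 + 3 + 2) / 5 = 14/5 = 2.8

Step 2 — sample covariance S[i,j] = (1/(n-1)) · Σ_k (x_{k,i} - mean_i) · (x_{k,j} - mean_j), with n-1 = 4.
  S[A,A] = ((-2)·(-2) + (-1)·(-1) + (-1)·(-1) + (3)·(3) + (1)·(1)) / 4 = 16/4 = 4
  S[A,B] = ((-2)·(-0.8) + (-1)·(3.2) + (-1)·(-1.8) + (3)·(0.2) + (1)·(-0.8)) / 4 = 0/4 = 0
  S[B,B] = ((-0.8)·(-0.8) + (3.2)·(3.2) + (-1.8)·(-1.8) + (0.2)·(0.2) + (-0.8)·(-0.8)) / 4 = 14.8/4 = 3.7

S is symmetric (S[j,i] = S[i,j]). Assembling:

S = [[4, 0],
 [0, 3.7]]


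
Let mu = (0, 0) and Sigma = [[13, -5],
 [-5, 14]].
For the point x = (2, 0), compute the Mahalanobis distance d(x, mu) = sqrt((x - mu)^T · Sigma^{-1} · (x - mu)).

Step 1 — centre the observation: (x - mu) = (2, 0).

Step 2 — invert Sigma. det(Sigma) = 13·14 - (-5)² = 157.
  Sigma^{-1} = (1/det) · [[d, -b], [-b, a]] = [[0.0892, 0.0318],
 [0.0318, 0.0828]].

Step 3 — form the quadratic (x - mu)^T · Sigma^{-1} · (x - mu):
  Sigma^{-1} · (x - mu) = (0.1783, 0.0637).
  (x - mu)^T · [Sigma^{-1} · (x - mu)] = (2)·(0.1783) + (0)·(0.0637) = 0.3567.

Step 4 — take square root: d = √(0.3567) ≈ 0.5972.

d(x, mu) = √(0.3567) ≈ 0.5972


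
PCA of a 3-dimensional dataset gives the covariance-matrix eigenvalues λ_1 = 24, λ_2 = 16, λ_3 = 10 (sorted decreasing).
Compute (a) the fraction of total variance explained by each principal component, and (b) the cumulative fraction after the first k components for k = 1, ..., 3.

Step 1 — total variance = trace(Sigma) = Σ λ_i = 24 + 16 + 10 = 50.

Step 2 — fraction explained by component i = λ_i / Σ λ:
  PC1: 24/50 = 0.48
  PC2: 16/50 = 0.32
  PC3: 10/50 = 0.2

Step 3 — cumulative fraction after k components = (λ_1 + ... + λ_k) / Σ λ:
  k = 1: 24/50 = 0.48
  k = 2: (24 + 16)/50 = 40/50 = 0.8
  k = 3: (24 + 16 + 10)/50 = 50/50 = 1

Summary (fraction, with percent):

explained: PC1 0.48 (48%), PC2 0.32 (32%), PC3 0.2 (20%);  cumulative: 0.48, 0.8, 1


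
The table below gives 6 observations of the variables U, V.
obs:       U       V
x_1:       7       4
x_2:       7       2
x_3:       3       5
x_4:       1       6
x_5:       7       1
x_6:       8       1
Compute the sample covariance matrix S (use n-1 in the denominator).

Step 1 — column means:
  mean(U) = (7 + 7 + 3 + 1 + 7 + 8) / 6 = 33/6 = 5.5
  mean(V) = (4 + 2 + 5 + 6 + 1 + 1) / 6 = 19/6 = 3.1667

Step 2 — sample covariance S[i,j] = (1/(n-1)) · Σ_k (x_{k,i} - mean_i) · (x_{k,j} - mean_j), with n-1 = 5.
  S[U,U] = ((1.5)·(1.5) + (1.5)·(1.5) + (-2.5)·(-2.5) + (-4.5)·(-4.5) + (1.5)·(1.5) + (2.5)·(2.5)) / 5 = 39.5/5 = 7.9
  S[U,V] = ((1.5)·(0.8333) + (1.5)·(-1.1667) + (-2.5)·(1.8333) + (-4.5)·(2.8333) + (1.5)·(-2.1667) + (2.5)·(-2.1667)) / 5 = -26.5/5 = -5.3
  S[V,V] = ((0.8333)·(0.8333) + (-1.1667)·(-1.1667) + (1.8333)·(1.8333) + (2.8333)·(2.8333) + (-2.1667)·(-2.1667) + (-2.1667)·(-2.1667)) / 5 = 22.8333/5 = 4.5667

S is symmetric (S[j,i] = S[i,j]). Assembling:

S = [[7.9, -5.3],
 [-5.3, 4.5667]]


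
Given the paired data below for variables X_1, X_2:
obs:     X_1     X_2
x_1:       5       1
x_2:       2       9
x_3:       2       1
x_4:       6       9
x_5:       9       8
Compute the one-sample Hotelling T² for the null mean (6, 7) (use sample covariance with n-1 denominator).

Step 1 — sample mean vector:
  mean(X_1) = (5 + 2 + 2 + 6 + 9) / 5 = 24/5 = 4.8
  mean(X_2) = (1 + 9 + 1 + 9 + 8) / 5 = 28/5 = 5.6
  x̄ = (4.8, 5.6),  deviation x̄ - mu_0 = (4.8, 5.6) - (6, 7) = (-1.2, -1.4).

Step 2 — sample covariance matrix, S[i,j] = (1/(n-1)) · Σ_k (x_{k,i} - mean_i) · (x_{k,j} - mean_j), divisor n-1 = 4:
  S[X_1,X_1] = ((0.2)·(0.2) + (-2.8)·(-2.8) + (-2.8)·(-2.8) + (1.2)·(1.2) + (4.2)·(4.2)) / 4 = 34.8/4 = 8.7
  S[X_1,X_2] = ((0.2)·(-4.6) + (-2.8)·(3.4) + (-2.8)·(-4.6) + (1.2)·(3.4) + (4.2)·(2.4)) / 4 = 16.6/4 = 4.15
  S[X_2,X_2] = ((-4.6)·(-4.6) + (3.4)·(3.4) + (-4.6)·(-4.6) + (3.4)·(3.4) + (2.4)·(2.4)) / 4 = 71.2/4 = 17.8
  S = [[8.7, 4.15],
 [4.15, 17.8]].

Step 3 — invert S. det(S) = 8.7·17.8 - (4.15)² = 137.6375.
  S^{-1} = (1/det) · [[d, -b], [-b, a]] = [[0.1293, -0.0302],
 [-0.0302, 0.0632]].

Step 4 — quadratic form (x̄ - mu_0)^T · S^{-1} · (x̄ - mu_0):
  S^{-1} · (x̄ - mu_0) = (-0.113, -0.0523),
  (x̄ - mu_0)^T · [...] = (-1.2)·(-0.113) + (-1.4)·(-0.0523) = 0.2088.

Step 5 — scale by n: T² = 5 · 0.2088 = 1.044.

T² ≈ 1.044


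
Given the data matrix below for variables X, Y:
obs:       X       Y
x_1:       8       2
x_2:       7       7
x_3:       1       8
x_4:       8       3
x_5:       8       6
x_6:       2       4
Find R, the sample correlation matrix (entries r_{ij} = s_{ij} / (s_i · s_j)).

Step 1 — column means:
  mean(X) = (8 + 7 + 1 + 8 + 8 + 2) / 6 = 34/6 = 5.6667
  mean(Y) = (2 + 7 + 8 + 3 + 6 + 4) / 6 = 30/6 = 5

Step 2 — sample variances and covariances s[i,j] = (1/(n-1)) · Σ_k (x_{k,i} - mean_i) · (x_{k,j} - mean_j), with n-1 = 5:
  s[X,X] = ((2.3333)·(2.3333) + (1.3333)·(1.3333) + (-4.6667)·(-4.6667) + (2.3333)·(2.3333) + (2.3333)·(2.3333) + (-3.6667)·(-3.6667)) / 5 = 53.3333/5 = 10.6667
  s[X,Y] = ((2.3333)·(-3) + (1.3333)·(2) + (-4.6667)·(3) + (2.3333)·(-2) + (2.3333)·(1) + (-3.6667)·(-1)) / 5 = -17/5 = -3.4
  s[Y,Y] = ((-3)·(-3) + (2)·(2) + (3)·(3) + (-2)·(-2) + (1)·(1) + (-1)·(-1)) / 5 = 28/5 = 5.6
  Sample standard deviations s_i = √(s[i,i]):
  s(X) = √(10.6667) = 3.266
  s(Y) = √(5.6) = 2.3664

Step 3 — r_{ij} = s_{ij} / (s_i · s_j):
  r[X,X] = 1 (diagonal).
  r[X,Y] = -3.4 / (3.266 · 2.3664) = -3.4 / 7.7287 = -0.4399
  r[Y,Y] = 1 (diagonal).

R is symmetric with unit diagonal. Assembling:

R = [[1, -0.4399],
 [-0.4399, 1]]


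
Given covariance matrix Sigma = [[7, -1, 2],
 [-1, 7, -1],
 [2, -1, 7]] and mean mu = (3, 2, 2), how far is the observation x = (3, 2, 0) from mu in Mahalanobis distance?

Step 1 — centre the observation: (x - mu) = (0, 0, -2).

Step 2 — invert Sigma (cofactor / det for 3×3, or solve directly):
  Sigma^{-1} = [[0.1574, 0.0164, -0.0426],
 [0.0164, 0.1475, 0.0164],
 [-0.0426, 0.0164, 0.1574]].

Step 3 — form the quadratic (x - mu)^T · Sigma^{-1} · (x - mu):
  Sigma^{-1} · (x - mu) = (0.0852, -0.0328, -0.3148).
  (x - mu)^T · [Sigma^{-1} · (x - mu)] = (0)·(0.0852) + (0)·(-0.0328) + (-2)·(-0.3148) = 0.6295.

Step 4 — take square root: d = √(0.6295) ≈ 0.7934.

d(x, mu) = √(0.6295) ≈ 0.7934


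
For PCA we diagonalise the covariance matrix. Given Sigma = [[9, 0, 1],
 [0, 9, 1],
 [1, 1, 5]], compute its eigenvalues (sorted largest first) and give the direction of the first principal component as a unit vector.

Step 1 — characteristic polynomial p(λ) = det(λI - Sigma) = λ³ - tr·λ² + c_1·λ - det, where tr = trace, c_1 = sum of the principal 2×2 minors, det = det(Sigma):
  tr = 9 + 9 + 5 = 23,
  c_1 = (9·9 - (0)²) + (9·5 - (1)²) + (9·5 - (1)²) = 81 + 44 + 44 = 169,
  det = 9·(9·5 - (1)²) - (0)·((0)·5 - (1)·(1)) + (1)·((0)·(1) - 9·(1)) = 9·(44) - (0)·(-1) + (1)·(-9) = 387.
  So p(λ) = λ³ - 23λ² + 169λ - 387.
Step 2 — look for an integer root (rational root theorem: any rational root is an integer divisor of 387). Testing λ = 9:
  p(9) = 729 - 1863 + 1521 - 387 = 0  ✓
  Dividing out (λ - 9): p(λ) = (λ - 9)(λ² - 14λ + 43).
Step 3 — remaining eigenvalues from the quadratic λ² - 14λ + 43 = 0:
  Δ = 14² - 4·43 = 196 - 172 = 24,  λ = (14 ± √24)/2 = (14 ± 4.899)/2 ≈ 9.4495 or 4.5505.
  Sorted: λ_1 = 9.4495,  λ_2 = 9,  λ_3 = 4.5505  (check: sum = 23 = tr ✓).

Step 4 — unit eigenvector for λ_1 ≈ 9.4495: v spans the null space of (Sigma - λ_1 I), whose rows are
  r_1 = (-0.4495, 0, 1),  r_2 = (0, -0.4495, 1),  r_3 = (1, 1, -4.4495).
  v is orthogonal to every row, so take v ∝ r_1 × r_2 = ((0)·(1) - (1)·(-0.4495), (1)·(0) - (-0.4495)·(1), (-0.4495)·(-0.4495) - (0)·(0)) ≈ (0.4495, 0.4495, 0.202).
  Let u = (0.4495, 0.4495, 0.202).
  ||u|| = √((0.4495)² + (0.4495)² + (0.202)²) = √(0.4449) ≈ 0.667,  v_1 = u/||u|| ≈ (0.6739, 0.6739, 0.3029) (||v_1|| = 1).

λ_1 = 9.4495,  λ_2 = 9,  λ_3 = 4.5505;  v_1 ≈ (0.6739, 0.6739, 0.3029)


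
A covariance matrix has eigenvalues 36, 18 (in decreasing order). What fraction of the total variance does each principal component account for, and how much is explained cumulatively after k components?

Step 1 — total variance = trace(Sigma) = Σ λ_i = 36 + 18 = 54.

Step 2 — fraction explained by component i = λ_i / Σ λ:
  PC1: 36/54 = 0.6667
  PC2: 18/54 = 0.3333

Step 3 — cumulative fraction after k components = (λ_1 + ... + λ_k) / Σ λ:
  k = 1: 36/54 = 0.6667
  k = 2: (36 + 18)/54 = 54/54 = 1

Summary (fraction, with percent):

explained: PC1 0.6667 (66.67%), PC2 0.3333 (33.33%);  cumulative: 0.6667, 1


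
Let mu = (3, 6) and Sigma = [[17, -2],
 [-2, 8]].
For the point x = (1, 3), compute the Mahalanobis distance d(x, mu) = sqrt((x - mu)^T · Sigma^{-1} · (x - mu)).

Step 1 — centre the observation: (x - mu) = (-2, -3).

Step 2 — invert Sigma. det(Sigma) = 17·8 - (-2)² = 132.
  Sigma^{-1} = (1/det) · [[d, -b], [-b, a]] = [[0.0606, 0.0152],
 [0.0152, 0.1288]].

Step 3 — form the quadratic (x - mu)^T · Sigma^{-1} · (x - mu):
  Sigma^{-1} · (x - mu) = (-0.1667, -0.4167).
  (x - mu)^T · [Sigma^{-1} · (x - mu)] = (-2)·(-0.1667) + (-3)·(-0.4167) = 1.5833.

Step 4 — take square root: d = √(1.5833) ≈ 1.2583.

d(x, mu) = √(1.5833) ≈ 1.2583


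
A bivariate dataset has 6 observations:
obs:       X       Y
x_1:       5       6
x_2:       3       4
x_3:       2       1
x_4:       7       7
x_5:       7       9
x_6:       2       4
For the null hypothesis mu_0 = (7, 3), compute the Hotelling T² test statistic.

Step 1 — sample mean vector:
  mean(X) = (5 + 3 + 2 + 7 + 7 + 2) / 6 = 26/6 = 4.3333
  mean(Y) = (6 + 4 + 1 + 7 + 9 + 4) / 6 = 31/6 = 5.1667
  x̄ = (4.3333, 5.1667),  deviation x̄ - mu_0 = (4.3333, 5.1667) - (7, 3) = (-2.6667, 2.1667).

Step 2 — sample covariance matrix, S[i,j] = (1/(n-1)) · Σ_k (x_{k,i} - mean_i) · (x_{k,j} - mean_j), divisor n-1 = 5:
  S[X,X] = ((0.6667)·(0.6667) + (-1.3333)·(-1.3333) + (-2.3333)·(-2.3333) + (2.6667)·(2.6667) + (2.6667)·(2.6667) + (-2.3333)·(-2.3333)) / 5 = 27.3333/5 = 5.4667
  S[X,Y] = ((0.6667)·(0.8333) + (-1.3333)·(-1.1667) + (-2.3333)·(-4.1667) + (2.6667)·(1.8333) + (2.6667)·(3.8333) + (-2.3333)·(-1.1667)) / 5 = 29.6667/5 = 5.9333
  S[Y,Y] = ((0.8333)·(0.8333) + (-1.1667)·(-1.1667) + (-4.1667)·(-4.1667) + (1.8333)·(1.8333) + (3.8333)·(3.8333) + (-1.1667)·(-1.1667)) / 5 = 38.8333/5 = 7.7667
  S = [[5.4667, 5.9333],
 [5.9333, 7.7667]].

Step 3 — invert S. det(S) = 5.4667·7.7667 - (5.9333)² = 7.2533.
  S^{-1} = (1/det) · [[d, -b], [-b, a]] = [[1.0708, -0.818],
 [-0.818, 0.7537]].

Step 4 — quadratic form (x̄ - mu_0)^T · S^{-1} · (x̄ - mu_0):
  S^{-1} · (x̄ - mu_0) = (-4.6278, 3.8143),
  (x̄ - mu_0)^T · [...] = (-2.6667)·(-4.6278) + (2.1667)·(3.8143) = 20.6051.

Step 5 — scale by n: T² = 6 · 20.6051 = 123.6305.

T² ≈ 123.6305


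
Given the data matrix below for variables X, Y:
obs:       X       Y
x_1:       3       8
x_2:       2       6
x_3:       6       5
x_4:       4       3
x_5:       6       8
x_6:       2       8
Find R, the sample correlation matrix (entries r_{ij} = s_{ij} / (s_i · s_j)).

Step 1 — column means:
  mean(X) = (3 + 2 + 6 + 4 + 6 + 2) / 6 = 23/6 = 3.8333
  mean(Y) = (8 + 6 + 5 + 3 + 8 + 8) / 6 = 38/6 = 6.3333

Step 2 — sample variances and covariances s[i,j] = (1/(n-1)) · Σ_k (x_{k,i} - mean_i) · (x_{k,j} - mean_j), with n-1 = 5:
  s[X,X] = ((-0.8333)·(-0.8333) + (-1.8333)·(-1.8333) + (2.1667)·(2.1667) + (0.1667)·(0.1667) + (2.1667)·(2.1667) + (-1.8333)·(-1.8333)) / 5 = 16.8333/5 = 3.3667
  s[X,Y] = ((-0.8333)·(1.6667) + (-1.8333)·(-0.3333) + (2.1667)·(-1.3333) + (0.1667)·(-3.3333) + (2.1667)·(1.6667) + (-1.8333)·(1.6667)) / 5 = -3.6667/5 = -0.7333
  s[Y,Y] = ((1.6667)·(1.6667) + (-0.3333)·(-0.3333) + (-1.3333)·(-1.3333) + (-3.3333)·(-3.3333) + (1.6667)·(1.6667) + (1.6667)·(1.6667)) / 5 = 21.3333/5 = 4.2667
  Sample standard deviations s_i = √(s[i,i]):
  s(X) = √(3.3667) = 1.8348
  s(Y) = √(4.2667) = 2.0656

Step 3 — r_{ij} = s_{ij} / (s_i · s_j):
  r[X,X] = 1 (diagonal).
  r[X,Y] = -0.7333 / (1.8348 · 2.0656) = -0.7333 / 3.79 = -0.1935
  r[Y,Y] = 1 (diagonal).

R is symmetric with unit diagonal. Assembling:

R = [[1, -0.1935],
 [-0.1935, 1]]


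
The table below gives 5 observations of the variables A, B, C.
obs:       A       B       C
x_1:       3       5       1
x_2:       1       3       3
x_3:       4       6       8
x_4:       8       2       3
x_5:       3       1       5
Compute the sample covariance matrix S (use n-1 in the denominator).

Step 1 — column means:
  mean(A) = (3 + 1 + 4 + 8 + 3) / 5 = 19/5 = 3.8
  mean(B) = (5 + 3 + 6 + 2 + 1) / 5 = 17/5 = 3.4
  mean(C) = (1 + 3 + 8 + 3 + 5) / 5 = 20/5 = 4

Step 2 — sample covariance S[i,j] = (1/(n-1)) · Σ_k (x_{k,i} - mean_i) · (x_{k,j} - mean_j), with n-1 = 4.
  S[A,A] = ((-0.8)·(-0.8) + (-2.8)·(-2.8) + (0.2)·(0.2) + (4.2)·(4.2) + (-0.8)·(-0.8)) / 4 = 26.8/4 = 6.7
  S[A,B] = ((-0.8)·(1.6) + (-2.8)·(-0.4) + (0.2)·(2.6) + (4.2)·(-1.4) + (-0.8)·(-2.4)) / 4 = -3.6/4 = -0.9
  S[A,C] = ((-0.8)·(-3) + (-2.8)·(-1) + (0.2)·(4) + (4.2)·(-1) + (-0.8)·(1)) / 4 = 1/4 = 0.25
  S[B,B] = ((1.6)·(1.6) + (-0.4)·(-0.4) + (2.6)·(2.6) + (-1.4)·(-1.4) + (-2.4)·(-2.4)) / 4 = 17.2/4 = 4.3
  S[B,C] = ((1.6)·(-3) + (-0.4)·(-1) + (2.6)·(4) + (-1.4)·(-1) + (-2.4)·(1)) / 4 = 5/4 = 1.25
  S[C,C] = ((-3)·(-3) + (-1)·(-1) + (4)·(4) + (-1)·(-1) + (1)·(1)) / 4 = 28/4 = 7

S is symmetric (S[j,i] = S[i,j]). Assembling:

S = [[6.7, -0.9, 0.25],
 [-0.9, 4.3, 1.25],
 [0.25, 1.25, 7]]


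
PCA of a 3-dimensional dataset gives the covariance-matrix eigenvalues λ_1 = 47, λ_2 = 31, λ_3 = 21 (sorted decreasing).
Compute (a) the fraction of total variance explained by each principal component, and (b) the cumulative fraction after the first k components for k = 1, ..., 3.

Step 1 — total variance = trace(Sigma) = Σ λ_i = 47 + 31 + 21 = 99.

Step 2 — fraction explained by component i = λ_i / Σ λ:
  PC1: 47/99 = 0.4747
  PC2: 31/99 = 0.3131
  PC3: 21/99 = 0.2121

Step 3 — cumulative fraction after k components = (λ_1 + ... + λ_k) / Σ λ:
  k = 1: 47/99 = 0.4747
  k = 2: (47 + 31)/99 = 78/99 = 0.7879
  k = 3: (47 + 31 + 21)/99 = 99/99 = 1

Summary (fraction, with percent):

explained: PC1 0.4747 (47.47%), PC2 0.3131 (31.31%), PC3 0.2121 (21.21%);  cumulative: 0.4747, 0.7879, 1


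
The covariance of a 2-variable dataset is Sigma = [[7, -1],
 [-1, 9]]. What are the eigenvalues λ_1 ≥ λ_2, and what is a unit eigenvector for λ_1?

Step 1 — characteristic polynomial of 2×2 Sigma:
  det(Sigma - λI) = λ² - trace · λ + det = 0.
  trace = 7 + 9 = 16, det = 7·9 - (-1)² = 62.
Step 2 — discriminant:
  Δ = trace² - 4·det = 256 - 248 = 8.
Step 3 — eigenvalues:
  λ = (trace ± √Δ)/2 = (16 ± 2.8284)/2,
  λ_1 = 9.4142,  λ_2 = 6.5858.

Step 4 — unit eigenvector for λ_1: solve (Sigma - λ_1 I)v = 0. First row:
  (7 - 9.4142)·v_x + (-1)·v_y = 0, i.e. (-2.4142)·v_x + (-1)·v_y = 0,
  so v ∝ (b, λ_1 - a) = (-1, 2.4142); multiply by -1 so the first entry is positive: u = (1, -2.4142).
  ||u|| = √((1)² + (-2.4142)²) = √(6.8284) ≈ 2.6131,
  v_1 = u/||u|| ≈ (0.3827, -0.9239) (||v_1|| = 1).

λ_1 = 9.4142,  λ_2 = 6.5858;  v_1 ≈ (0.3827, -0.9239)


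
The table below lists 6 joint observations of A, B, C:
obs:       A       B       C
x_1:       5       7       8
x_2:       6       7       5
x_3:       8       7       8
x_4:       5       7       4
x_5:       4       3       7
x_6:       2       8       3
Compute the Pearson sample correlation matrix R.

Step 1 — column means:
  mean(A) = (5 + 6 + 8 + 5 + 4 + 2) / 6 = 30/6 = 5
  mean(B) = (7 + 7 + 7 + 7 + 3 + 8) / 6 = 39/6 = 6.5
  mean(C) = (8 + 5 + 8 + 4 + 7 + 3) / 6 = 35/6 = 5.8333

Step 2 — sample variances and covariances s[i,j] = (1/(n-1)) · Σ_k (x_{k,i} - mean_i) · (x_{k,j} - mean_j), with n-1 = 5:
  s[A,A] = ((0)·(0) + (1)·(1) + (3)·(3) + (0)·(0) + (-1)·(-1) + (-3)·(-3)) / 5 = 20/5 = 4
  s[A,B] = ((0)·(0.5) + (1)·(0.5) + (3)·(0.5) + (0)·(0.5) + (-1)·(-3.5) + (-3)·(1.5)) / 5 = 1/5 = 0.2
  s[A,C] = ((0)·(2.1667) + (1)·(-0.8333) + (3)·(2.1667) + (0)·(-1.8333) + (-1)·(1.1667) + (-3)·(-2.8333)) / 5 = 13/5 = 2.6
  s[B,B] = ((0.5)·(0.5) + (0.5)·(0.5) + (0.5)·(0.5) + (0.5)·(0.5) + (-3.5)·(-3.5) + (1.5)·(1.5)) / 5 = 15.5/5 = 3.1
  s[B,C] = ((0.5)·(2.1667) + (0.5)·(-0.8333) + (0.5)·(2.1667) + (0.5)·(-1.8333) + (-3.5)·(1.1667) + (1.5)·(-2.8333)) / 5 = -7.5/5 = -1.5
  s[C,C] = ((2.1667)·(2.1667) + (-0.8333)·(-0.8333) + (2.1667)·(2.1667) + (-1.8333)·(-1.8333) + (1.1667)·(1.1667) + (-2.8333)·(-2.8333)) / 5 = 22.8333/5 = 4.5667
  Sample standard deviations s_i = √(s[i,i]):
  s(A) = √(4) = 2
  s(B) = √(3.1) = 1.7607
  s(C) = √(4.5667) = 2.137

Step 3 — r_{ij} = s_{ij} / (s_i · s_j):
  r[A,A] = 1 (diagonal).
  r[A,B] = 0.2 / (2 · 1.7607) = 0.2 / 3.5214 = 0.0568
  r[A,C] = 2.6 / (2 · 2.137) = 2.6 / 4.274 = 0.6083
  r[B,B] = 1 (diagonal).
  r[B,C] = -1.5 / (1.7607 · 2.137) = -1.5 / 3.7625 = -0.3987
  r[C,C] = 1 (diagonal).

R is symmetric with unit diagonal. Assembling:

R = [[1, 0.0568, 0.6083],
 [0.0568, 1, -0.3987],
 [0.6083, -0.3987, 1]]


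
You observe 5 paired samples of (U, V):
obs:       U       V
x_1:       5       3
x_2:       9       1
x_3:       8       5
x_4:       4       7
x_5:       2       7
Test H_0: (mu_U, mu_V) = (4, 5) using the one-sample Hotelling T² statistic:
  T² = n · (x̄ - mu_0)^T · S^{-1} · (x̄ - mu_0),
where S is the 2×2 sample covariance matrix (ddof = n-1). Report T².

Step 1 — sample mean vector:
  mean(U) = (5 + 9 + 8 + 4 + 2) / 5 = 28/5 = 5.6
  mean(V) = (3 + 1 + 5 + 7 + 7) / 5 = 23/5 = 4.6
  x̄ = (5.6, 4.6),  deviation x̄ - mu_0 = (5.6, 4.6) - (4, 5) = (1.6, -0.4).

Step 2 — sample covariance matrix, S[i,j] = (1/(n-1)) · Σ_k (x_{k,i} - mean_i) · (x_{k,j} - mean_j), divisor n-1 = 4:
  S[U,U] = ((-0.6)·(-0.6) + (3.4)·(3.4) + (2.4)·(2.4) + (-1.6)·(-1.6) + (-3.6)·(-3.6)) / 4 = 33.2/4 = 8.3
  S[U,V] = ((-0.6)·(-1.6) + (3.4)·(-3.6) + (2.4)·(0.4) + (-1.6)·(2.4) + (-3.6)·(2.4)) / 4 = -22.8/4 = -5.7
  S[V,V] = ((-1.6)·(-1.6) + (-3.6)·(-3.6) + (0.4)·(0.4) + (2.4)·(2.4) + (2.4)·(2.4)) / 4 = 27.2/4 = 6.8
  S = [[8.3, -5.7],
 [-5.7, 6.8]].

Step 3 — invert S. det(S) = 8.3·6.8 - (-5.7)² = 23.95.
  S^{-1} = (1/det) · [[d, -b], [-b, a]] = [[0.2839, 0.238],
 [0.238, 0.3466]].

Step 4 — quadratic form (x̄ - mu_0)^T · S^{-1} · (x̄ - mu_0):
  S^{-1} · (x̄ - mu_0) = (0.3591, 0.2422),
  (x̄ - mu_0)^T · [...] = (1.6)·(0.3591) + (-0.4)·(0.2422) = 0.4777.

Step 5 — scale by n: T² = 5 · 0.4777 = 2.3883.

T² ≈ 2.3883


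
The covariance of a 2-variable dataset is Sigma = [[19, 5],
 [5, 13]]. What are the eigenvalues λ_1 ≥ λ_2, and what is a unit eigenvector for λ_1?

Step 1 — characteristic polynomial of 2×2 Sigma:
  det(Sigma - λI) = λ² - trace · λ + det = 0.
  trace = 19 + 13 = 32, det = 19·13 - (5)² = 222.
Step 2 — discriminant:
  Δ = trace² - 4·det = 1024 - 888 = 136.
Step 3 — eigenvalues:
  λ = (trace ± √Δ)/2 = (32 ± 11.6619)/2,
  λ_1 = 21.831,  λ_2 = 10.169.

Step 4 — unit eigenvector for λ_1: solve (Sigma - λ_1 I)v = 0. First row:
  (19 - 21.831)·v_x + (5)·v_y = 0, i.e. (-2.831)·v_x + (5)·v_y = 0,
  so v ∝ (b, λ_1 - a) = (5, 2.831) = u.
  ||u|| = √((5)² + (2.831)²) = √(33.0143) ≈ 5.7458,
  v_1 = u/||u|| ≈ (0.8702, 0.4927) (||v_1|| = 1).

λ_1 = 21.831,  λ_2 = 10.169;  v_1 ≈ (0.8702, 0.4927)


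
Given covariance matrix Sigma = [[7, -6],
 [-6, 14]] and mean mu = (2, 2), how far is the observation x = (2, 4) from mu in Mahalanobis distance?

Step 1 — centre the observation: (x - mu) = (0, 2).

Step 2 — invert Sigma. det(Sigma) = 7·14 - (-6)² = 62.
  Sigma^{-1} = (1/det) · [[d, -b], [-b, a]] = [[0.2258, 0.0968],
 [0.0968, 0.1129]].

Step 3 — form the quadratic (x - mu)^T · Sigma^{-1} · (x - mu):
  Sigma^{-1} · (x - mu) = (0.1935, 0.2258).
  (x - mu)^T · [Sigma^{-1} · (x - mu)] = (0)·(0.1935) + (2)·(0.2258) = 0.4516.

Step 4 — take square root: d = √(0.4516) ≈ 0.672.

d(x, mu) = √(0.4516) ≈ 0.672


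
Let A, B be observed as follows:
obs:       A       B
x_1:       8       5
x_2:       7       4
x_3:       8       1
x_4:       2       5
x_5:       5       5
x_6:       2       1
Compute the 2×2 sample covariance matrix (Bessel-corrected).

Step 1 — column means:
  mean(A) = (8 + 7 + 8 + 2 + 5 + 2) / 6 = 32/6 = 5.3333
  mean(B) = (5 + 4 + 1 + 5 + 5 + 1) / 6 = 21/6 = 3.5

Step 2 — sample covariance S[i,j] = (1/(n-1)) · Σ_k (x_{k,i} - mean_i) · (x_{k,j} - mean_j), with n-1 = 5.
  S[A,A] = ((2.6667)·(2.6667) + (1.6667)·(1.6667) + (2.6667)·(2.6667) + (-3.3333)·(-3.3333) + (-0.3333)·(-0.3333) + (-3.3333)·(-3.3333)) / 5 = 39.3333/5 = 7.8667
  S[A,B] = ((2.6667)·(1.5) + (1.6667)·(0.5) + (2.6667)·(-2.5) + (-3.3333)·(1.5) + (-0.3333)·(1.5) + (-3.3333)·(-2.5)) / 5 = 1/5 = 0.2
  S[B,B] = ((1.5)·(1.5) + (0.5)·(0.5) + (-2.5)·(-2.5) + (1.5)·(1.5) + (1.5)·(1.5) + (-2.5)·(-2.5)) / 5 = 19.5/5 = 3.9

S is symmetric (S[j,i] = S[i,j]). Assembling:

S = [[7.8667, 0.2],
 [0.2, 3.9]]


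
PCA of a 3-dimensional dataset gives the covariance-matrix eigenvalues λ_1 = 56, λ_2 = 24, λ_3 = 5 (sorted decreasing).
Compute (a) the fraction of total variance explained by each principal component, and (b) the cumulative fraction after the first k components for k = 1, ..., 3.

Step 1 — total variance = trace(Sigma) = Σ λ_i = 56 + 24 + 5 = 85.

Step 2 — fraction explained by component i = λ_i / Σ λ:
  PC1: 56/85 = 0.6588
  PC2: 24/85 = 0.2824
  PC3: 5/85 = 0.0588

Step 3 — cumulative fraction after k components = (λ_1 + ... + λ_k) / Σ λ:
  k = 1: 56/85 = 0.6588
  k = 2: (56 + 24)/85 = 80/85 = 0.9412
  k = 3: (56 + 24 + 5)/85 = 85/85 = 1

Summary (fraction, with percent):

explained: PC1 0.6588 (65.88%), PC2 0.2824 (28.24%), PC3 0.0588 (5.88%);  cumulative: 0.6588, 0.9412, 1


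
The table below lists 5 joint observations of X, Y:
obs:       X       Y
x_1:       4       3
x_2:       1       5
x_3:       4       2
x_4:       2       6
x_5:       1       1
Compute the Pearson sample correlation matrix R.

Step 1 — column means:
  mean(X) = (4 + 1 + 4 + 2 + 1) / 5 = 12/5 = 2.4
  mean(Y) = (3 + 5 + 2 + 6 + 1) / 5 = 17/5 = 3.4

Step 2 — sample variances and covariances s[i,j] = (1/(n-1)) · Σ_k (x_{k,i} - mean_i) · (x_{k,j} - mean_j), with n-1 = 4:
  s[X,X] = ((1.6)·(1.6) + (-1.4)·(-1.4) + (1.6)·(1.6) + (-0.4)·(-0.4) + (-1.4)·(-1.4)) / 4 = 9.2/4 = 2.3
  s[X,Y] = ((1.6)·(-0.4) + (-1.4)·(1.6) + (1.6)·(-1.4) + (-0.4)·(2.6) + (-1.4)·(-2.4)) / 4 = -2.8/4 = -0.7
  s[Y,Y] = ((-0.4)·(-0.4) + (1.6)·(1.6) + (-1.4)·(-1.4) + (2.6)·(2.6) + (-2.4)·(-2.4)) / 4 = 17.2/4 = 4.3
  Sample standard deviations s_i = √(s[i,i]):
  s(X) = √(2.3) = 1.5166
  s(Y) = √(4.3) = 2.0736

Step 3 — r_{ij} = s_{ij} / (s_i · s_j):
  r[X,X] = 1 (diagonal).
  r[X,Y] = -0.7 / (1.5166 · 2.0736) = -0.7 / 3.1448 = -0.2226
  r[Y,Y] = 1 (diagonal).

R is symmetric with unit diagonal. Assembling:

R = [[1, -0.2226],
 [-0.2226, 1]]


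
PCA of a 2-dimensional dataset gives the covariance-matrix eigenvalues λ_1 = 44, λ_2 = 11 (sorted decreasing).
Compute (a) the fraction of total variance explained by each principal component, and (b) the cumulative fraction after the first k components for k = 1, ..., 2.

Step 1 — total variance = trace(Sigma) = Σ λ_i = 44 + 11 = 55.

Step 2 — fraction explained by component i = λ_i / Σ λ:
  PC1: 44/55 = 0.8
  PC2: 11/55 = 0.2

Step 3 — cumulative fraction after k components = (λ_1 + ... + λ_k) / Σ λ:
  k = 1: 44/55 = 0.8
  k = 2: (44 + 11)/55 = 55/55 = 1

Summary (fraction, with percent):

explained: PC1 0.8 (80%), PC2 0.2 (20%);  cumulative: 0.8, 1


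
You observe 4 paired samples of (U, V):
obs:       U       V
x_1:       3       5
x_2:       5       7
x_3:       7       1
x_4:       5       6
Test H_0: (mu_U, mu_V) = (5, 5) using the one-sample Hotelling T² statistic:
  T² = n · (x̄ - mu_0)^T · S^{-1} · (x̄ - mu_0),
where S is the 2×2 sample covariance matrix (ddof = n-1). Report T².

Step 1 — sample mean vector:
  mean(U) = (3 + 5 + 7 + 5) / 4 = 20/4 = 5
  mean(V) = (5 + 7 + 1 + 6) / 4 = 19/4 = 4.75
  x̄ = (5, 4.75),  deviation x̄ - mu_0 = (5, 4.75) - (5, 5) = (0, -0.25).

Step 2 — sample covariance matrix, S[i,j] = (1/(n-1)) · Σ_k (x_{k,i} - mean_i) · (x_{k,j} - mean_j), divisor n-1 = 3:
  S[U,U] = ((-2)·(-2) + (0)·(0) + (2)·(2) + (0)·(0)) / 3 = 8/3 = 2.6667
  S[U,V] = ((-2)·(0.25) + (0)·(2.25) + (2)·(-3.75) + (0)·(1.25)) / 3 = -8/3 = -2.6667
  S[V,V] = ((0.25)·(0.25) + (2.25)·(2.25) + (-3.75)·(-3.75) + (1.25)·(1.25)) / 3 = 20.75/3 = 6.9167
  S = [[2.6667, -2.6667],
 [-2.6667, 6.9167]].

Step 3 — invert S. det(S) = 2.6667·6.9167 - (-2.6667)² = 11.3333.
  S^{-1} = (1/det) · [[d, -b], [-b, a]] = [[0.6103, 0.2353],
 [0.2353, 0.2353]].

Step 4 — quadratic form (x̄ - mu_0)^T · S^{-1} · (x̄ - mu_0):
  S^{-1} · (x̄ - mu_0) = (-0.0588, -0.0588),
  (x̄ - mu_0)^T · [...] = (0)·(-0.0588) + (-0.25)·(-0.0588) = 0.0147.

Step 5 — scale by n: T² = 4 · 0.0147 = 0.0588.

T² ≈ 0.0588


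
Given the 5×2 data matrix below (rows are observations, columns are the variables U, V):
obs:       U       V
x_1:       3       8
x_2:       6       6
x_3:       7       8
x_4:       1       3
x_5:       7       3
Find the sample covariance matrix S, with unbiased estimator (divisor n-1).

Step 1 — column means:
  mean(U) = (3 + 6 + 7 + 1 + 7) / 5 = 24/5 = 4.8
  mean(V) = (8 + 6 + 8 + 3 + 3) / 5 = 28/5 = 5.6

Step 2 — sample covariance S[i,j] = (1/(n-1)) · Σ_k (x_{k,i} - mean_i) · (x_{k,j} - mean_j), with n-1 = 4.
  S[U,U] = ((-1.8)·(-1.8) + (1.2)·(1.2) + (2.2)·(2.2) + (-3.8)·(-3.8) + (2.2)·(2.2)) / 4 = 28.8/4 = 7.2
  S[U,V] = ((-1.8)·(2.4) + (1.2)·(0.4) + (2.2)·(2.4) + (-3.8)·(-2.6) + (2.2)·(-2.6)) / 4 = 5.6/4 = 1.4
  S[V,V] = ((2.4)·(2.4) + (0.4)·(0.4) + (2.4)·(2.4) + (-2.6)·(-2.6) + (-2.6)·(-2.6)) / 4 = 25.2/4 = 6.3

S is symmetric (S[j,i] = S[i,j]). Assembling:

S = [[7.2, 1.4],
 [1.4, 6.3]]
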